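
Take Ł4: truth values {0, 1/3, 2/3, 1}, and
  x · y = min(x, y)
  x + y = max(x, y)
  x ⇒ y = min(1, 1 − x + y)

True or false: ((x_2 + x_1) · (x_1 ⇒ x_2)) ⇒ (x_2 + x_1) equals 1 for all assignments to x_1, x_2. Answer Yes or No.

Yes

x_1 = 0, x_2 = 0 ↦ 1
x_1 = 0, x_2 = 1/3 ↦ 1
x_1 = 0, x_2 = 2/3 ↦ 1
x_1 = 0, x_2 = 1 ↦ 1
x_1 = 1/3, x_2 = 0 ↦ 1
x_1 = 1/3, x_2 = 1/3 ↦ 1
x_1 = 1/3, x_2 = 2/3 ↦ 1
x_1 = 1/3, x_2 = 1 ↦ 1
x_1 = 2/3, x_2 = 0 ↦ 1
x_1 = 2/3, x_2 = 1/3 ↦ 1
x_1 = 2/3, x_2 = 2/3 ↦ 1
x_1 = 2/3, x_2 = 1 ↦ 1
x_1 = 1, x_2 = 0 ↦ 1
x_1 = 1, x_2 = 1/3 ↦ 1
x_1 = 1, x_2 = 2/3 ↦ 1
x_1 = 1, x_2 = 1 ↦ 1
Every assignment gives a value ≥ 1.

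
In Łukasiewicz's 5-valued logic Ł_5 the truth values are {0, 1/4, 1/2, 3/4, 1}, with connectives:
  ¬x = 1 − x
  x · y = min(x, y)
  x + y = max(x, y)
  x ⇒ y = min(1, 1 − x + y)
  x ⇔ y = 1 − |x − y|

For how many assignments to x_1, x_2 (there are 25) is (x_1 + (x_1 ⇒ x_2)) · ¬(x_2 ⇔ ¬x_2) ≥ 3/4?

9

value 1: 7 assignments (counts)
value 3/4: 2 assignments (counts)
value 1/2: 11 assignments
value 0: 5 assignments
So 9 of the 25 assignments meet the threshold.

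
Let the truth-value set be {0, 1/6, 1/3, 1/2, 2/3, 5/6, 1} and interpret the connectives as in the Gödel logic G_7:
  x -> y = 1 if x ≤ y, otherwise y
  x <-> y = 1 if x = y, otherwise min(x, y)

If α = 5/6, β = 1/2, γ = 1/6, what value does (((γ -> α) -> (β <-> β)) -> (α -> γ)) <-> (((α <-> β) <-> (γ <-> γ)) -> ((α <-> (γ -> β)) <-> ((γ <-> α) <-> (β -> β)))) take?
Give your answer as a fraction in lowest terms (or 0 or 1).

γ -> α = 1/6 -> 5/6 = 1
β <-> β = 1/2 <-> 1/2 = 1
(γ -> α) -> (β <-> β) = 1 -> 1 = 1
α -> γ = 5/6 -> 1/6 = 1/6
((γ -> α) -> (β <-> β)) -> (α -> γ) = 1 -> 1/6 = 1/6
α <-> β = 5/6 <-> 1/2 = 1/2
γ <-> γ = 1/6 <-> 1/6 = 1
(α <-> β) <-> (γ <-> γ) = 1/2 <-> 1 = 1/2
γ -> β = 1/6 -> 1/2 = 1
α <-> (γ -> β) = 5/6 <-> 1 = 5/6
γ <-> α = 1/6 <-> 5/6 = 1/6
β -> β = 1/2 -> 1/2 = 1
(γ <-> α) <-> (β -> β) = 1/6 <-> 1 = 1/6
(α <-> (γ -> β)) <-> ((γ <-> α) <-> (β -> β)) = 5/6 <-> 1/6 = 1/6
((α <-> β) <-> (γ <-> γ)) -> ((α <-> (γ -> β)) <-> ((γ <-> α) <-> (β -> β))) = 1/2 -> 1/6 = 1/6
(((γ -> α) -> (β <-> β)) -> (α -> γ)) <-> (((α <-> β) <-> (γ <-> γ)) -> ((α <-> (γ -> β)) <-> ((γ <-> α) <-> (β -> β)))) = 1/6 <-> 1/6 = 1

1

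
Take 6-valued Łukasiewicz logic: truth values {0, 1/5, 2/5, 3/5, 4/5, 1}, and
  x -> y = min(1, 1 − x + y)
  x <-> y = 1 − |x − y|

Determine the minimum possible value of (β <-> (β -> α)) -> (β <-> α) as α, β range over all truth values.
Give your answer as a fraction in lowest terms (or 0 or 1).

3/5

Take α = 0, β = 3/5:
β -> α = 3/5 -> 0 = 2/5
β <-> (β -> α) = 3/5 <-> 2/5 = 4/5
β <-> α = 3/5 <-> 0 = 2/5
(β <-> (β -> α)) -> (β <-> α) = 4/5 -> 2/5 = 3/5
No assignment yields a value below 3/5, so this is the minimum.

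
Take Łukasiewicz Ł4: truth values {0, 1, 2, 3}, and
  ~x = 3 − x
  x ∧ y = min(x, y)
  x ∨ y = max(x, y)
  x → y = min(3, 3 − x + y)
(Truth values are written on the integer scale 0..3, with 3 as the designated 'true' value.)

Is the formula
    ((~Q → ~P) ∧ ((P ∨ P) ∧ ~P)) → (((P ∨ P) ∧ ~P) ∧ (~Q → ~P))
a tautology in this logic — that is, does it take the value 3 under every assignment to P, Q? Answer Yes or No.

P = 0, Q = 0 ↦ 3
P = 0, Q = 1 ↦ 3
P = 0, Q = 2 ↦ 3
P = 0, Q = 3 ↦ 3
P = 1, Q = 0 ↦ 3
P = 1, Q = 1 ↦ 3
P = 1, Q = 2 ↦ 3
P = 1, Q = 3 ↦ 3
P = 2, Q = 0 ↦ 3
P = 2, Q = 1 ↦ 3
P = 2, Q = 2 ↦ 3
P = 2, Q = 3 ↦ 3
P = 3, Q = 0 ↦ 3
P = 3, Q = 1 ↦ 3
P = 3, Q = 2 ↦ 3
P = 3, Q = 3 ↦ 3
Every assignment gives a value ≥ 3.

Yes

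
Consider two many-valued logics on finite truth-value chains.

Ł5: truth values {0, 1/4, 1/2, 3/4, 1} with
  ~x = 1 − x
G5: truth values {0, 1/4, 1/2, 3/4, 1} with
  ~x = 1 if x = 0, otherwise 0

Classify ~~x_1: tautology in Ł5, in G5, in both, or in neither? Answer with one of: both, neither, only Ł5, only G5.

In Ł5: at x_1 = 0 the value is 0 — not a tautology.
In G5: at x_1 = 0 the value is 0 — not a tautology.

neither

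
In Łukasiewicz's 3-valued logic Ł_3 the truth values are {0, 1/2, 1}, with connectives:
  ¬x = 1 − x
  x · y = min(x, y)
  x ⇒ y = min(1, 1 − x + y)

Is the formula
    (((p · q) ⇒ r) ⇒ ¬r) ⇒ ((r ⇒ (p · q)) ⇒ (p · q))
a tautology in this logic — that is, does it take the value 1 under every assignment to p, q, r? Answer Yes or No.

Counterexample: take p = 0, q = 0, r = 0.
p · q = 0 · 0 = 0
(p · q) ⇒ r = 0 ⇒ 0 = 1
¬r = ¬0 = 1
((p · q) ⇒ r) ⇒ ¬r = 1 ⇒ 1 = 1
p · q = 0 · 0 = 0
r ⇒ (p · q) = 0 ⇒ 0 = 1
p · q = 0 · 0 = 0
(r ⇒ (p · q)) ⇒ (p · q) = 1 ⇒ 0 = 0
(((p · q) ⇒ r) ⇒ ¬r) ⇒ ((r ⇒ (p · q)) ⇒ (p · q)) = 1 ⇒ 0 = 0
This gives 0 ≠ 1.

No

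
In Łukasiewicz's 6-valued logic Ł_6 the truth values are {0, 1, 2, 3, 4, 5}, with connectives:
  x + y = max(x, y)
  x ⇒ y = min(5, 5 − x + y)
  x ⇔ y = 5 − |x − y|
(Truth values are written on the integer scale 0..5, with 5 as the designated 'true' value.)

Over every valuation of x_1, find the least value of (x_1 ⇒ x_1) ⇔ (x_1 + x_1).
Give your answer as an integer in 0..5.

Take x_1 = 0:
x_1 ⇒ x_1 = 0 ⇒ 0 = 5
x_1 + x_1 = 0 + 0 = 0
(x_1 ⇒ x_1) ⇔ (x_1 + x_1) = 5 ⇔ 0 = 0
No assignment yields a value below 0, so this is the minimum.

0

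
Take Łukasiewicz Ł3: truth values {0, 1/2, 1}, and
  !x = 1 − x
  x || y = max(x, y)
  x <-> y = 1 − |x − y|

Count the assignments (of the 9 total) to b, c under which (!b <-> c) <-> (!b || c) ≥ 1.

3

b = 0, c = 0 ↦ 0  <
b = 0, c = 1/2 ↦ 1/2  <
b = 0, c = 1 ↦ 1  ≥
b = 1/2, c = 0 ↦ 1  ≥
b = 1/2, c = 1/2 ↦ 1/2  <
b = 1/2, c = 1 ↦ 1/2  <
b = 1, c = 0 ↦ 0  <
b = 1, c = 1/2 ↦ 1  ≥
b = 1, c = 1 ↦ 0  <
So 3 of the 9 assignments meet the threshold.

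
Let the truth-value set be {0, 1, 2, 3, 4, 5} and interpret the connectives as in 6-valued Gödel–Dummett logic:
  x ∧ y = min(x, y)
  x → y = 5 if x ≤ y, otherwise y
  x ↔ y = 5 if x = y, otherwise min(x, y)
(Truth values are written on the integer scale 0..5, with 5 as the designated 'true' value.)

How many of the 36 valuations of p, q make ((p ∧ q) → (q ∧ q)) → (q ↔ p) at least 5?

value 5: 6 assignments (counts)
value 4: 2 assignments
value 3: 4 assignments
value 2: 6 assignments
value 1: 8 assignments
value 0: 10 assignments
So 6 of the 36 assignments meet the threshold.

6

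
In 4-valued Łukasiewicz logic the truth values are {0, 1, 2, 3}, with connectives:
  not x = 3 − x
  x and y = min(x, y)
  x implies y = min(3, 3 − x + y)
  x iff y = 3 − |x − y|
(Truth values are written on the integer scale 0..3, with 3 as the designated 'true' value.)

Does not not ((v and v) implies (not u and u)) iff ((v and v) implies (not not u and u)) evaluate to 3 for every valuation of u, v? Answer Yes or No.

Counterexample: take u = 2, v = 2.
v and v = 2 and 2 = 2
not u = not 2 = 1
not u and u = 1 and 2 = 1
(v and v) implies (not u and u) = 2 implies 1 = 2
not ((v and v) implies (not u and u)) = not 2 = 1
not not ((v and v) implies (not u and u)) = not 1 = 2
v and v = 2 and 2 = 2
not u = not 2 = 1
not not u = not 1 = 2
not not u and u = 2 and 2 = 2
(v and v) implies (not not u and u) = 2 implies 2 = 3
not not ((v and v) implies (not u and u)) iff ((v and v) implies (not not u and u)) = 2 iff 3 = 2
This gives 2 ≠ 3.

No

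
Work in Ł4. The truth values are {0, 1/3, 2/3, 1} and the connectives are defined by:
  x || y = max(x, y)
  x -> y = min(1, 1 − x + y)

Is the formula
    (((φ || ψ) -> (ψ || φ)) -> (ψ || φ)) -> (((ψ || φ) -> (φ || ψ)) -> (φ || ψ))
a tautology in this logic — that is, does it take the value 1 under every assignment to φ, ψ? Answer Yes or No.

φ = 0, ψ = 0 ↦ 1
φ = 0, ψ = 1/3 ↦ 1
φ = 0, ψ = 2/3 ↦ 1
φ = 0, ψ = 1 ↦ 1
φ = 1/3, ψ = 0 ↦ 1
φ = 1/3, ψ = 1/3 ↦ 1
φ = 1/3, ψ = 2/3 ↦ 1
φ = 1/3, ψ = 1 ↦ 1
φ = 2/3, ψ = 0 ↦ 1
φ = 2/3, ψ = 1/3 ↦ 1
φ = 2/3, ψ = 2/3 ↦ 1
φ = 2/3, ψ = 1 ↦ 1
φ = 1, ψ = 0 ↦ 1
φ = 1, ψ = 1/3 ↦ 1
φ = 1, ψ = 2/3 ↦ 1
φ = 1, ψ = 1 ↦ 1
Every assignment gives a value ≥ 1.

Yes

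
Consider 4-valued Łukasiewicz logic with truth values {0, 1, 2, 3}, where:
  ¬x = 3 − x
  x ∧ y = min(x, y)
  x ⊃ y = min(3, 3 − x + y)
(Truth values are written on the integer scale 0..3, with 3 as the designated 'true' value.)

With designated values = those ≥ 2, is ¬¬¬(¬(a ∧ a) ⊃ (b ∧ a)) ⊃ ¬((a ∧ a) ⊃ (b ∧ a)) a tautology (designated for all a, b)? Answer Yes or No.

No

Counterexample: take a = 0, b = 0.
a ∧ a = 0 ∧ 0 = 0
¬(a ∧ a) = ¬0 = 3
b ∧ a = 0 ∧ 0 = 0
¬(a ∧ a) ⊃ (b ∧ a) = 3 ⊃ 0 = 0
¬(¬(a ∧ a) ⊃ (b ∧ a)) = ¬0 = 3
¬¬(¬(a ∧ a) ⊃ (b ∧ a)) = ¬3 = 0
¬¬¬(¬(a ∧ a) ⊃ (b ∧ a)) = ¬0 = 3
a ∧ a = 0 ∧ 0 = 0
b ∧ a = 0 ∧ 0 = 0
(a ∧ a) ⊃ (b ∧ a) = 0 ⊃ 0 = 3
¬((a ∧ a) ⊃ (b ∧ a)) = ¬3 = 0
¬¬¬(¬(a ∧ a) ⊃ (b ∧ a)) ⊃ ¬((a ∧ a) ⊃ (b ∧ a)) = 3 ⊃ 0 = 0
This gives 0, which is below 2.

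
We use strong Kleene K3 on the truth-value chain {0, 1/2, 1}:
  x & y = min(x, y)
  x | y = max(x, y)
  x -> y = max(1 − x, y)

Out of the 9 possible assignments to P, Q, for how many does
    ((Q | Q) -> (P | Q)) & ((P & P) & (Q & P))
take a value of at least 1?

P = 0, Q = 0 ↦ 0  <
P = 0, Q = 1/2 ↦ 0  <
P = 0, Q = 1 ↦ 0  <
P = 1/2, Q = 0 ↦ 0  <
P = 1/2, Q = 1/2 ↦ 1/2  <
P = 1/2, Q = 1 ↦ 1/2  <
P = 1, Q = 0 ↦ 0  <
P = 1, Q = 1/2 ↦ 1/2  <
P = 1, Q = 1 ↦ 1  ≥
So 1 of the 9 assignments meets the threshold.

1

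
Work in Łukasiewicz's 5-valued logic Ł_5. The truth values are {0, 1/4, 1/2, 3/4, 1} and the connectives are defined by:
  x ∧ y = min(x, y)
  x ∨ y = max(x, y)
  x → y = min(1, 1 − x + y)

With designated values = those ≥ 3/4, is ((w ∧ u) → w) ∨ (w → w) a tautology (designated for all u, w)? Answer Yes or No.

At u = 3/4, w = 1, for instance:
w ∧ u = 1 ∧ 3/4 = 3/4
(w ∧ u) → w = 3/4 → 1 = 1
w → w = 1 → 1 = 1
((w ∧ u) → w) ∨ (w → w) = 1 ∨ 1 = 1
and checking the remaining 24 assignments likewise gives ≥ 3/4 in every case.

Yes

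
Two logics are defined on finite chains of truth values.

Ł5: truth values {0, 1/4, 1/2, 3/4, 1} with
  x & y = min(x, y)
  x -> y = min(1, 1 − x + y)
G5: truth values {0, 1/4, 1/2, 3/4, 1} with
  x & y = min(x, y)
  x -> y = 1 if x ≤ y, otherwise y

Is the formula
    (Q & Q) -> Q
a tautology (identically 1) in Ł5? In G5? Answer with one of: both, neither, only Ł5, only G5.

both

In Ł5: every assignment gives 1 — tautology.
In G5: every assignment gives 1 — tautology.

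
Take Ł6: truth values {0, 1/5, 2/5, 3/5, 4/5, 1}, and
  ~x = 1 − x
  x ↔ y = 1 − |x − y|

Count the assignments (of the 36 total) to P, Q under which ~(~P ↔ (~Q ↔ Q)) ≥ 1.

2

value 1: 2 assignments (counts)
value 4/5: 4 assignments
value 3/5: 6 assignments
value 2/5: 8 assignments
value 1/5: 10 assignments
value 0: 6 assignments
So 2 of the 36 assignments meet the threshold.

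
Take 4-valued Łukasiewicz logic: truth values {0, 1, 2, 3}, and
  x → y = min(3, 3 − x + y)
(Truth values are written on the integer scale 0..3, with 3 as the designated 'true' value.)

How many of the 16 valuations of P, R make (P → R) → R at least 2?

P = 0, R = 0 ↦ 0  <
P = 0, R = 1 ↦ 1  <
P = 0, R = 2 ↦ 2  ≥
P = 0, R = 3 ↦ 3  ≥
P = 1, R = 0 ↦ 1  <
P = 1, R = 1 ↦ 1  <
P = 1, R = 2 ↦ 2  ≥
P = 1, R = 3 ↦ 3  ≥
P = 2, R = 0 ↦ 2  ≥
P = 2, R = 1 ↦ 2  ≥
P = 2, R = 2 ↦ 2  ≥
P = 2, R = 3 ↦ 3  ≥
P = 3, R = 0 ↦ 3  ≥
P = 3, R = 1 ↦ 3  ≥
P = 3, R = 2 ↦ 3  ≥
P = 3, R = 3 ↦ 3  ≥
So 12 of the 16 assignments meet the threshold.

12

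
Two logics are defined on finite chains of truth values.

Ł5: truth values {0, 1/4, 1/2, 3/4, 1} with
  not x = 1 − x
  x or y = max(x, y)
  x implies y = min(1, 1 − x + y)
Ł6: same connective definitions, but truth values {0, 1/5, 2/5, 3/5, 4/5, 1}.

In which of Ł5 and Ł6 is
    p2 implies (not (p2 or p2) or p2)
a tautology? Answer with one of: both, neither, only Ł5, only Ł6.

In Ł5: every assignment gives 1 — tautology.
In Ł6: every assignment gives 1 — tautology.

both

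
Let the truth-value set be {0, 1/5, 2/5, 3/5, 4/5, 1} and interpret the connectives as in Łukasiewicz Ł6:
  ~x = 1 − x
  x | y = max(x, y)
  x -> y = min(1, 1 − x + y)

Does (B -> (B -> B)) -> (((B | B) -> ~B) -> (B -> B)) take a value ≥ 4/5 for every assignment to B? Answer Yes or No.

B = 0 ↦ 1
B = 1/5 ↦ 1
B = 2/5 ↦ 1
B = 3/5 ↦ 1
B = 4/5 ↦ 1
B = 1 ↦ 1
Every assignment gives a value ≥ 4/5.

Yes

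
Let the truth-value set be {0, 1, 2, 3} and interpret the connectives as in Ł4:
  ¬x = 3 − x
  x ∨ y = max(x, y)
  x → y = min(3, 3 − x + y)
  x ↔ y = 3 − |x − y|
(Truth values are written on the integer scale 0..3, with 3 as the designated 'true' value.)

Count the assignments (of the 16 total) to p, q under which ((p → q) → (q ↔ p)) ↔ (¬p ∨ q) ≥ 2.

p = 0, q = 0 ↦ 3  ≥
p = 0, q = 1 ↦ 2  ≥
p = 0, q = 2 ↦ 1  <
p = 0, q = 3 ↦ 0  <
p = 1, q = 0 ↦ 2  ≥
p = 1, q = 1 ↦ 2  ≥
p = 1, q = 2 ↦ 3  ≥
p = 1, q = 3 ↦ 1  <
p = 2, q = 0 ↦ 1  <
p = 2, q = 1 ↦ 1  <
p = 2, q = 2 ↦ 2  ≥
p = 2, q = 3 ↦ 2  ≥
p = 3, q = 0 ↦ 0  <
p = 3, q = 1 ↦ 1  <
p = 3, q = 2 ↦ 2  ≥
p = 3, q = 3 ↦ 3  ≥
So 9 of the 16 assignments meet the threshold.

9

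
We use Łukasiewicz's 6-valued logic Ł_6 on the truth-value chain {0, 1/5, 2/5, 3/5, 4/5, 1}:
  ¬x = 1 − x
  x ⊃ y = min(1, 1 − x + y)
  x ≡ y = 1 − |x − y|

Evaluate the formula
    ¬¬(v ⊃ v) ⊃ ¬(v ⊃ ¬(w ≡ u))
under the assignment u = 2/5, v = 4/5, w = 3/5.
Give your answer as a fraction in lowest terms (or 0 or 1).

v ⊃ v = 4/5 ⊃ 4/5 = 1
¬(v ⊃ v) = ¬1 = 0
¬¬(v ⊃ v) = ¬0 = 1
w ≡ u = 3/5 ≡ 2/5 = 4/5
¬(w ≡ u) = ¬4/5 = 1/5
v ⊃ ¬(w ≡ u) = 4/5 ⊃ 1/5 = 2/5
¬(v ⊃ ¬(w ≡ u)) = ¬2/5 = 3/5
¬¬(v ⊃ v) ⊃ ¬(v ⊃ ¬(w ≡ u)) = 1 ⊃ 3/5 = 3/5

3/5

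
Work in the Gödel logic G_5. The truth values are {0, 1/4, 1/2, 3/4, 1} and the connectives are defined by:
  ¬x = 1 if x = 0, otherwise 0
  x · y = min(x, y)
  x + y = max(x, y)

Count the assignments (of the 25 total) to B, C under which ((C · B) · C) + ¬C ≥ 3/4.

value 1: 6 assignments (counts)
value 3/4: 3 assignments (counts)
value 1/2: 5 assignments
value 1/4: 7 assignments
value 0: 4 assignments
So 9 of the 25 assignments meet the threshold.

9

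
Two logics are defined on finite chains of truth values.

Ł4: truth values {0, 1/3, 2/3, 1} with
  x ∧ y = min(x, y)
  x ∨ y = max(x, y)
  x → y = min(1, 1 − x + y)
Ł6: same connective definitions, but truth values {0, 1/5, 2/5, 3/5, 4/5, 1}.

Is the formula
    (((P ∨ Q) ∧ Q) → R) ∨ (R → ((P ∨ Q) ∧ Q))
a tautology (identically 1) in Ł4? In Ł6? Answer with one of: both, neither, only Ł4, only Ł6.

both

In Ł4: every assignment gives 1 — tautology.
In Ł6: every assignment gives 1 — tautology.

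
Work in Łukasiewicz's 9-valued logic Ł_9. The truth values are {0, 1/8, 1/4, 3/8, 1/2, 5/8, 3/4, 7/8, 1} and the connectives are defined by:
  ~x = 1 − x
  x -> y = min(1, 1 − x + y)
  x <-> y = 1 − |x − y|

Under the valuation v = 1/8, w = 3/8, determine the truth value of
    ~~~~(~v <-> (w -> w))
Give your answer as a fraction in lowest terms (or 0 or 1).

~v = ~1/8 = 7/8
w -> w = 3/8 -> 3/8 = 1
~v <-> (w -> w) = 7/8 <-> 1 = 7/8
~(~v <-> (w -> w)) = ~7/8 = 1/8
~~(~v <-> (w -> w)) = ~1/8 = 7/8
~~~(~v <-> (w -> w)) = ~7/8 = 1/8
~~~~(~v <-> (w -> w)) = ~1/8 = 7/8

7/8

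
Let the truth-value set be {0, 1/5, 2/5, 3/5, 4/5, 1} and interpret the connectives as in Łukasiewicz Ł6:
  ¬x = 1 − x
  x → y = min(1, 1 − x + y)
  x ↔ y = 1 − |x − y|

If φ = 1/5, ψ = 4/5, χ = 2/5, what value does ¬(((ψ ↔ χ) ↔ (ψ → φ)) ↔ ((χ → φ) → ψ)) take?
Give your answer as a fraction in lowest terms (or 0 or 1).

1/5

ψ ↔ χ = 4/5 ↔ 2/5 = 3/5
ψ → φ = 4/5 → 1/5 = 2/5
(ψ ↔ χ) ↔ (ψ → φ) = 3/5 ↔ 2/5 = 4/5
χ → φ = 2/5 → 1/5 = 4/5
(χ → φ) → ψ = 4/5 → 4/5 = 1
((ψ ↔ χ) ↔ (ψ → φ)) ↔ ((χ → φ) → ψ) = 4/5 ↔ 1 = 4/5
¬(((ψ ↔ χ) ↔ (ψ → φ)) ↔ ((χ → φ) → ψ)) = ¬4/5 = 1/5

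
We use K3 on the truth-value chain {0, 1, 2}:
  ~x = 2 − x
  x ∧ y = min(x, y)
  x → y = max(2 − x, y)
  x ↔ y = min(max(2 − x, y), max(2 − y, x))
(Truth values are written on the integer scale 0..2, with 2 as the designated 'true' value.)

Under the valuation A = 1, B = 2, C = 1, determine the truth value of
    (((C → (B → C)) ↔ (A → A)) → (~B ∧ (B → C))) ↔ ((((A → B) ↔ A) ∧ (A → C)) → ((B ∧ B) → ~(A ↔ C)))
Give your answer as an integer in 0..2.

1

B → C = 2 → 1 = 1
C → (B → C) = 1 → 1 = 1
A → A = 1 → 1 = 1
(C → (B → C)) ↔ (A → A) = 1 ↔ 1 = 1
~B = ~2 = 0
B → C = 2 → 1 = 1
~B ∧ (B → C) = 0 ∧ 1 = 0
((C → (B → C)) ↔ (A → A)) → (~B ∧ (B → C)) = 1 → 0 = 1
A → B = 1 → 2 = 2
(A → B) ↔ A = 2 ↔ 1 = 1
A → C = 1 → 1 = 1
((A → B) ↔ A) ∧ (A → C) = 1 ∧ 1 = 1
B ∧ B = 2 ∧ 2 = 2
A ↔ C = 1 ↔ 1 = 1
~(A ↔ C) = ~1 = 1
(B ∧ B) → ~(A ↔ C) = 2 → 1 = 1
(((A → B) ↔ A) ∧ (A → C)) → ((B ∧ B) → ~(A ↔ C)) = 1 → 1 = 1
(((C → (B → C)) ↔ (A → A)) → (~B ∧ (B → C))) ↔ ((((A → B) ↔ A) ∧ (A → C)) → ((B ∧ B) → ~(A ↔ C))) = 1 ↔ 1 = 1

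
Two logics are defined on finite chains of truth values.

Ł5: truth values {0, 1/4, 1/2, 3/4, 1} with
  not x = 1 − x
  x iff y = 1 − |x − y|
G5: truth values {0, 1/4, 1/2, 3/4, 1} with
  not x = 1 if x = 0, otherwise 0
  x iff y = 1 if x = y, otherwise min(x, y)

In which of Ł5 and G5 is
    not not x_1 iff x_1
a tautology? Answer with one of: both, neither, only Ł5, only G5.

only Ł5

In Ł5: every assignment gives 1 — tautology.
In G5: at x_1 = 1/4 the value is 1/4 — not a tautology.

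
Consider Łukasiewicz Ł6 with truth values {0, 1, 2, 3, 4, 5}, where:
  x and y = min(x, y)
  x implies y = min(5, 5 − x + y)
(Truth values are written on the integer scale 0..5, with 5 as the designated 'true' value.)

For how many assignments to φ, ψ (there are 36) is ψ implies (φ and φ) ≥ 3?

30

value 5: 21 assignments (counts)
value 4: 5 assignments (counts)
value 3: 4 assignments (counts)
value 2: 3 assignments
value 1: 2 assignments
value 0: 1 assignment
So 30 of the 36 assignments meet the threshold.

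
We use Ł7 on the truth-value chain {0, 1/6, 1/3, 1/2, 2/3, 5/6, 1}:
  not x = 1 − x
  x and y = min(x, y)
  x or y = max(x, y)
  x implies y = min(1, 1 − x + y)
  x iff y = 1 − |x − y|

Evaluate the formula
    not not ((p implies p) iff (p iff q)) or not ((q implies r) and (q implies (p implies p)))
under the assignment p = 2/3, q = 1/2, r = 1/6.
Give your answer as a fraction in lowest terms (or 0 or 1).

5/6

p implies p = 2/3 implies 2/3 = 1
p iff q = 2/3 iff 1/2 = 5/6
(p implies p) iff (p iff q) = 1 iff 5/6 = 5/6
not ((p implies p) iff (p iff q)) = not 5/6 = 1/6
not not ((p implies p) iff (p iff q)) = not 1/6 = 5/6
q implies r = 1/2 implies 1/6 = 2/3
p implies p = 2/3 implies 2/3 = 1
q implies (p implies p) = 1/2 implies 1 = 1
(q implies r) and (q implies (p implies p)) = 2/3 and 1 = 2/3
not ((q implies r) and (q implies (p implies p))) = not 2/3 = 1/3
not not ((p implies p) iff (p iff q)) or not ((q implies r) and (q implies (p implies p))) = 5/6 or 1/3 = 5/6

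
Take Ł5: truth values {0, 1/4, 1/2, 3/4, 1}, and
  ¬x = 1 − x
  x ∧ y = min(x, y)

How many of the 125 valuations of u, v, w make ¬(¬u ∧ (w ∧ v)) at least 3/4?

value 1: 61 assignments (counts)
value 3/4: 37 assignments (counts)
value 1/2: 19 assignments
value 1/4: 7 assignments
value 0: 1 assignment
So 98 of the 125 assignments meet the threshold.

98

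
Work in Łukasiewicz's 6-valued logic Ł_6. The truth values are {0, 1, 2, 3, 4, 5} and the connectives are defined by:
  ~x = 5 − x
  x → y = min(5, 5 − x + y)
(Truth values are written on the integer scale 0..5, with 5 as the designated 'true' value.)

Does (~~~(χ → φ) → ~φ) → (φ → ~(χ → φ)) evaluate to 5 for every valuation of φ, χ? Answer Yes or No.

Counterexample: take φ = 1, χ = 0.
χ → φ = 0 → 1 = 5
~(χ → φ) = ~5 = 0
~~(χ → φ) = ~0 = 5
~~~(χ → φ) = ~5 = 0
~φ = ~1 = 4
~~~(χ → φ) → ~φ = 0 → 4 = 5
χ → φ = 0 → 1 = 5
~(χ → φ) = ~5 = 0
φ → ~(χ → φ) = 1 → 0 = 4
(~~~(χ → φ) → ~φ) → (φ → ~(χ → φ)) = 5 → 4 = 4
This gives 4 ≠ 5.

No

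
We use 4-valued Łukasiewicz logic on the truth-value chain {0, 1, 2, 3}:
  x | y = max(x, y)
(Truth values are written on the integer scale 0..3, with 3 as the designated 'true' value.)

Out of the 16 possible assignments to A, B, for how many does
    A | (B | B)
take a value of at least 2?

12

A = 0, B = 0 ↦ 0  <
A = 0, B = 1 ↦ 1  <
A = 0, B = 2 ↦ 2  ≥
A = 0, B = 3 ↦ 3  ≥
A = 1, B = 0 ↦ 1  <
A = 1, B = 1 ↦ 1  <
A = 1, B = 2 ↦ 2  ≥
A = 1, B = 3 ↦ 3  ≥
A = 2, B = 0 ↦ 2  ≥
A = 2, B = 1 ↦ 2  ≥
A = 2, B = 2 ↦ 2  ≥
A = 2, B = 3 ↦ 3  ≥
A = 3, B = 0 ↦ 3  ≥
A = 3, B = 1 ↦ 3  ≥
A = 3, B = 2 ↦ 3  ≥
A = 3, B = 3 ↦ 3  ≥
So 12 of the 16 assignments meet the threshold.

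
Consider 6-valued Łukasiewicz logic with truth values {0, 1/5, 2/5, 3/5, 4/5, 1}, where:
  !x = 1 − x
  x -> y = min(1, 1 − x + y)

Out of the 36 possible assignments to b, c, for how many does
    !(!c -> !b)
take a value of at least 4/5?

value 1: 1 assignment (counts)
value 4/5: 2 assignments (counts)
value 3/5: 3 assignments
value 2/5: 4 assignments
value 1/5: 5 assignments
value 0: 21 assignments
So 3 of the 36 assignments meet the threshold.

3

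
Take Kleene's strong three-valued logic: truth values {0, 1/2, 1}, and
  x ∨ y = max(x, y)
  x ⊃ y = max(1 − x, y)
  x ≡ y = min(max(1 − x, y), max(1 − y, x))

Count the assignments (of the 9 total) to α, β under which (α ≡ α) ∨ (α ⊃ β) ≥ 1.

α = 0, β = 0 ↦ 1  ≥
α = 0, β = 1/2 ↦ 1  ≥
α = 0, β = 1 ↦ 1  ≥
α = 1/2, β = 0 ↦ 1/2  <
α = 1/2, β = 1/2 ↦ 1/2  <
α = 1/2, β = 1 ↦ 1  ≥
α = 1, β = 0 ↦ 1  ≥
α = 1, β = 1/2 ↦ 1  ≥
α = 1, β = 1 ↦ 1  ≥
So 7 of the 9 assignments meet the threshold.

7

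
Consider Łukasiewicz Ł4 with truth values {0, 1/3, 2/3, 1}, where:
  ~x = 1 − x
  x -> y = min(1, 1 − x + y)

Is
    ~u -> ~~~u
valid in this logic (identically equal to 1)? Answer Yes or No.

u = 0 ↦ 1
u = 1/3 ↦ 1
u = 2/3 ↦ 1
u = 1 ↦ 1
Every assignment gives a value ≥ 1.

Yes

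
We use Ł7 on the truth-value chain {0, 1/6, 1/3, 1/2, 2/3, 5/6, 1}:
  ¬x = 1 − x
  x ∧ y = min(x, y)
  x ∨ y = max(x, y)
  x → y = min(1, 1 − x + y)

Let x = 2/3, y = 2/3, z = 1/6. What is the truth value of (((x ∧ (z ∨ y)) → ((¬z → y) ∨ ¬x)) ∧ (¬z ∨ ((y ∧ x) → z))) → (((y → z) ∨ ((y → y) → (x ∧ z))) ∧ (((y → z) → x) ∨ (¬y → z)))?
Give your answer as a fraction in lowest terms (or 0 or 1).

z ∨ y = 1/6 ∨ 2/3 = 2/3
x ∧ (z ∨ y) = 2/3 ∧ 2/3 = 2/3
¬z = ¬1/6 = 5/6
¬z → y = 5/6 → 2/3 = 5/6
¬x = ¬2/3 = 1/3
(¬z → y) ∨ ¬x = 5/6 ∨ 1/3 = 5/6
(x ∧ (z ∨ y)) → ((¬z → y) ∨ ¬x) = 2/3 → 5/6 = 1
¬z = ¬1/6 = 5/6
y ∧ x = 2/3 ∧ 2/3 = 2/3
(y ∧ x) → z = 2/3 → 1/6 = 1/2
¬z ∨ ((y ∧ x) → z) = 5/6 ∨ 1/2 = 5/6
((x ∧ (z ∨ y)) → ((¬z → y) ∨ ¬x)) ∧ (¬z ∨ ((y ∧ x) → z)) = 1 ∧ 5/6 = 5/6
y → z = 2/3 → 1/6 = 1/2
y → y = 2/3 → 2/3 = 1
x ∧ z = 2/3 ∧ 1/6 = 1/6
(y → y) → (x ∧ z) = 1 → 1/6 = 1/6
(y → z) ∨ ((y → y) → (x ∧ z)) = 1/2 ∨ 1/6 = 1/2
y → z = 2/3 → 1/6 = 1/2
(y → z) → x = 1/2 → 2/3 = 1
¬y = ¬2/3 = 1/3
¬y → z = 1/3 → 1/6 = 5/6
((y → z) → x) ∨ (¬y → z) = 1 ∨ 5/6 = 1
((y → z) ∨ ((y → y) → (x ∧ z))) ∧ (((y → z) → x) ∨ (¬y → z)) = 1/2 ∧ 1 = 1/2
(((x ∧ (z ∨ y)) → ((¬z → y) ∨ ¬x)) ∧ (¬z ∨ ((y ∧ x) → z))) → (((y → z) ∨ ((y → y) → (x ∧ z))) ∧ (((y → z) → x) ∨ (¬y → z))) = 5/6 → 1/2 = 2/3

2/3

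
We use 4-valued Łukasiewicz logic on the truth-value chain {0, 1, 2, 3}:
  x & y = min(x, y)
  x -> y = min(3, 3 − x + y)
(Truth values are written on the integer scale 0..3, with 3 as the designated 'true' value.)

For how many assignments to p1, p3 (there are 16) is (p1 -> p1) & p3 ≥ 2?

8

p1 = 0, p3 = 0 ↦ 0  <
p1 = 0, p3 = 1 ↦ 1  <
p1 = 0, p3 = 2 ↦ 2  ≥
p1 = 0, p3 = 3 ↦ 3  ≥
p1 = 1, p3 = 0 ↦ 0  <
p1 = 1, p3 = 1 ↦ 1  <
p1 = 1, p3 = 2 ↦ 2  ≥
p1 = 1, p3 = 3 ↦ 3  ≥
p1 = 2, p3 = 0 ↦ 0  <
p1 = 2, p3 = 1 ↦ 1  <
p1 = 2, p3 = 2 ↦ 2  ≥
p1 = 2, p3 = 3 ↦ 3  ≥
p1 = 3, p3 = 0 ↦ 0  <
p1 = 3, p3 = 1 ↦ 1  <
p1 = 3, p3 = 2 ↦ 2  ≥
p1 = 3, p3 = 3 ↦ 3  ≥
So 8 of the 16 assignments meet the threshold.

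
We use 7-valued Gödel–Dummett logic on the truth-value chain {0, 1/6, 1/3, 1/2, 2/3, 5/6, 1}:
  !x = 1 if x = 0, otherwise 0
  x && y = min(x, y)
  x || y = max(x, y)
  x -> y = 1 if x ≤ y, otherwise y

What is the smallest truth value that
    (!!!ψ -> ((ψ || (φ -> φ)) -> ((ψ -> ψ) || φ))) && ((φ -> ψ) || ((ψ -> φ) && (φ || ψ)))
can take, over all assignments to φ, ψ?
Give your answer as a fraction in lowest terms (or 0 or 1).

Take φ = 1/6, ψ = 0:
!ψ = !0 = 1
!!ψ = !1 = 0
!!!ψ = !0 = 1
φ -> φ = 1/6 -> 1/6 = 1
ψ || (φ -> φ) = 0 || 1 = 1
ψ -> ψ = 0 -> 0 = 1
(ψ -> ψ) || φ = 1 || 1/6 = 1
(ψ || (φ -> φ)) -> ((ψ -> ψ) || φ) = 1 -> 1 = 1
!!!ψ -> ((ψ || (φ -> φ)) -> ((ψ -> ψ) || φ)) = 1 -> 1 = 1
φ -> ψ = 1/6 -> 0 = 0
ψ -> φ = 0 -> 1/6 = 1
φ || ψ = 1/6 || 0 = 1/6
(ψ -> φ) && (φ || ψ) = 1 && 1/6 = 1/6
(φ -> ψ) || ((ψ -> φ) && (φ || ψ)) = 0 || 1/6 = 1/6
(!!!ψ -> ((ψ || (φ -> φ)) -> ((ψ -> ψ) || φ))) && ((φ -> ψ) || ((ψ -> φ) && (φ || ψ))) = 1 && 1/6 = 1/6
No assignment yields a value below 1/6, so this is the minimum.

1/6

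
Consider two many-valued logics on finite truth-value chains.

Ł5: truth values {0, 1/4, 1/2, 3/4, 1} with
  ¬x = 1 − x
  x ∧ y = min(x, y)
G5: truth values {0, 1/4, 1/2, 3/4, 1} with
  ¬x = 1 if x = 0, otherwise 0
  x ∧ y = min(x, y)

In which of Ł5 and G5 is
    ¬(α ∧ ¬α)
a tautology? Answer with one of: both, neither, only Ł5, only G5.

In Ł5: at α = 1/4 the value is 3/4 — not a tautology.
In G5: every assignment gives 1 — tautology.

only G5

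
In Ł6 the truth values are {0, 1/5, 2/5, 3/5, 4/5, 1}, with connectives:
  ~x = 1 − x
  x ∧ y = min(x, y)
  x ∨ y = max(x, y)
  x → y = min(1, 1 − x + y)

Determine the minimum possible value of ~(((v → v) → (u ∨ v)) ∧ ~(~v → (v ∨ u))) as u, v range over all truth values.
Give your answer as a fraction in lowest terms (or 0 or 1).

Take u = 2/5, v = 0:
v → v = 0 → 0 = 1
u ∨ v = 2/5 ∨ 0 = 2/5
(v → v) → (u ∨ v) = 1 → 2/5 = 2/5
~v = ~0 = 1
v ∨ u = 0 ∨ 2/5 = 2/5
~v → (v ∨ u) = 1 → 2/5 = 2/5
~(~v → (v ∨ u)) = ~2/5 = 3/5
((v → v) → (u ∨ v)) ∧ ~(~v → (v ∨ u)) = 2/5 ∧ 3/5 = 2/5
~(((v → v) → (u ∨ v)) ∧ ~(~v → (v ∨ u))) = ~2/5 = 3/5
No assignment yields a value below 3/5, so this is the minimum.

3/5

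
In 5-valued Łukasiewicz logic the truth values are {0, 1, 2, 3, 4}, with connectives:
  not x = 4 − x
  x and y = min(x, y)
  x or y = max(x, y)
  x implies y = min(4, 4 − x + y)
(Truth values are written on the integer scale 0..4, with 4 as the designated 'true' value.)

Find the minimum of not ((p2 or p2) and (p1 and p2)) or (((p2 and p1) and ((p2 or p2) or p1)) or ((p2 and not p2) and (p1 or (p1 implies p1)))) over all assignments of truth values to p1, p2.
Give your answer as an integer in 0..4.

Take p1 = 2, p2 = 2:
p2 or p2 = 2 or 2 = 2
p1 and p2 = 2 and 2 = 2
(p2 or p2) and (p1 and p2) = 2 and 2 = 2
not ((p2 or p2) and (p1 and p2)) = not 2 = 2
p2 and p1 = 2 and 2 = 2
p2 or p2 = 2 or 2 = 2
(p2 or p2) or p1 = 2 or 2 = 2
(p2 and p1) and ((p2 or p2) or p1) = 2 and 2 = 2
not p2 = not 2 = 2
p2 and not p2 = 2 and 2 = 2
p1 implies p1 = 2 implies 2 = 4
p1 or (p1 implies p1) = 2 or 4 = 4
(p2 and not p2) and (p1 or (p1 implies p1)) = 2 and 4 = 2
((p2 and p1) and ((p2 or p2) or p1)) or ((p2 and not p2) and (p1 or (p1 implies p1))) = 2 or 2 = 2
not ((p2 or p2) and (p1 and p2)) or (((p2 and p1) and ((p2 or p2) or p1)) or ((p2 and not p2) and (p1 or (p1 implies p1)))) = 2 or 2 = 2
No assignment yields a value below 2, so this is the minimum.

2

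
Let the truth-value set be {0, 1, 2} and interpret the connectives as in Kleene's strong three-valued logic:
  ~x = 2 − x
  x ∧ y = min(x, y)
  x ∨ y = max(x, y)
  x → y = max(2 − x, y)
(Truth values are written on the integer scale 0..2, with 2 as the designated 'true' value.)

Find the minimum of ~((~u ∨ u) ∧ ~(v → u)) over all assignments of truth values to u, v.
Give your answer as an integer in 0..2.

Take u = 0, v = 2:
~u = ~0 = 2
~u ∨ u = 2 ∨ 0 = 2
v → u = 2 → 0 = 0
~(v → u) = ~0 = 2
(~u ∨ u) ∧ ~(v → u) = 2 ∧ 2 = 2
~((~u ∨ u) ∧ ~(v → u)) = ~2 = 0
No assignment yields a value below 0, so this is the minimum.

0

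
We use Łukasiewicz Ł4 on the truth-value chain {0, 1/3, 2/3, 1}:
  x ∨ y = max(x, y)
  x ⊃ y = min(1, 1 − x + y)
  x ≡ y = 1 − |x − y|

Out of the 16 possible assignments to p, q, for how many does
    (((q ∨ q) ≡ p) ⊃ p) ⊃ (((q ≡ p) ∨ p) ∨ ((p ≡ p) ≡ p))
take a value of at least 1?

p = 0, q = 0 ↦ 1  ≥
p = 0, q = 1/3 ↦ 1  ≥
p = 0, q = 2/3 ↦ 2/3  <
p = 0, q = 1 ↦ 0  <
p = 1/3, q = 0 ↦ 1  ≥
p = 1/3, q = 1/3 ↦ 1  ≥
p = 1/3, q = 2/3 ↦ 1  ≥
p = 1/3, q = 1 ↦ 1/3  <
p = 2/3, q = 0 ↦ 2/3  <
p = 2/3, q = 1/3 ↦ 2/3  <
p = 2/3, q = 2/3 ↦ 1  ≥
p = 2/3, q = 1 ↦ 2/3  <
p = 1, q = 0 ↦ 1  ≥
p = 1, q = 1/3 ↦ 1  ≥
p = 1, q = 2/3 ↦ 1  ≥
p = 1, q = 1 ↦ 1  ≥
So 10 of the 16 assignments meet the threshold.

10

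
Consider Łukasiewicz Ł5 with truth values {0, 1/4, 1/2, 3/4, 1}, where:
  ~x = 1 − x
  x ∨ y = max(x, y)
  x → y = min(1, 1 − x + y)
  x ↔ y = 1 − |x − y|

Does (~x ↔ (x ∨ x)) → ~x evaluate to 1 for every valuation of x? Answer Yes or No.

No

Counterexample: take x = 1/2.
~x = ~1/2 = 1/2
x ∨ x = 1/2 ∨ 1/2 = 1/2
~x ↔ (x ∨ x) = 1/2 ↔ 1/2 = 1
~x = ~1/2 = 1/2
(~x ↔ (x ∨ x)) → ~x = 1 → 1/2 = 1/2
This gives 1/2 ≠ 1.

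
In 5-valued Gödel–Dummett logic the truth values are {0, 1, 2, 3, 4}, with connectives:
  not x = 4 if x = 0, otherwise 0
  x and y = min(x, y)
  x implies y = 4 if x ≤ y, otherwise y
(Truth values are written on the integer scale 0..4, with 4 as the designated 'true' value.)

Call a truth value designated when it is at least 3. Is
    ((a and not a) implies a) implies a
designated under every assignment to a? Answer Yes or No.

Counterexample: take a = 0.
not a = not 0 = 4
a and not a = 0 and 4 = 0
(a and not a) implies a = 0 implies 0 = 4
((a and not a) implies a) implies a = 4 implies 0 = 0
This gives 0, which is below 3.

No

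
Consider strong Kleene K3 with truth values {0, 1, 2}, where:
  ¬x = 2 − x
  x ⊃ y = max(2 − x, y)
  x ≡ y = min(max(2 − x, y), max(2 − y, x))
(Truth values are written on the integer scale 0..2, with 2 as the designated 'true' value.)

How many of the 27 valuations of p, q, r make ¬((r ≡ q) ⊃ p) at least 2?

value 2: 2 assignments (counts)
value 1: 12 assignments
value 0: 13 assignments
So 2 of the 27 assignments meet the threshold.

2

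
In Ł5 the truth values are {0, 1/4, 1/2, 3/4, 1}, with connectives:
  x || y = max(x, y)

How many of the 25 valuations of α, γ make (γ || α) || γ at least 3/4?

16

value 1: 9 assignments (counts)
value 3/4: 7 assignments (counts)
value 1/2: 5 assignments
value 1/4: 3 assignments
value 0: 1 assignment
So 16 of the 25 assignments meet the threshold.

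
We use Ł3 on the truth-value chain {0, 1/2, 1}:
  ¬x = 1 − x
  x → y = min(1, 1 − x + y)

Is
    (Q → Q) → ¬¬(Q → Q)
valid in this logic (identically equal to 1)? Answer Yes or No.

Q = 0 ↦ 1
Q = 1/2 ↦ 1
Q = 1 ↦ 1
Every assignment gives a value ≥ 1.

Yes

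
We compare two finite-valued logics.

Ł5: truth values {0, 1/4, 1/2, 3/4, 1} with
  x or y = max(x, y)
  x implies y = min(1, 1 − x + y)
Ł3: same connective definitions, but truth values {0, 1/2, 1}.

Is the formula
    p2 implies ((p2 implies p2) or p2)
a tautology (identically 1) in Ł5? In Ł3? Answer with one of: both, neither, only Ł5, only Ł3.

both

In Ł5: every assignment gives 1 — tautology.
In Ł3: every assignment gives 1 — tautology.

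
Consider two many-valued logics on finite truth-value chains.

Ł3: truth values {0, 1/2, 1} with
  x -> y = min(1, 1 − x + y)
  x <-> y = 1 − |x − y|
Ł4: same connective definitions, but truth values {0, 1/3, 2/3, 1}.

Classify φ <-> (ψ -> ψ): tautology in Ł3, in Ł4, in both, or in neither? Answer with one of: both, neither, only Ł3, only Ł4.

In Ł3: at φ = 0, ψ = 0 the value is 0 — not a tautology.
In Ł4: at φ = 0, ψ = 0 the value is 0 — not a tautology.

neither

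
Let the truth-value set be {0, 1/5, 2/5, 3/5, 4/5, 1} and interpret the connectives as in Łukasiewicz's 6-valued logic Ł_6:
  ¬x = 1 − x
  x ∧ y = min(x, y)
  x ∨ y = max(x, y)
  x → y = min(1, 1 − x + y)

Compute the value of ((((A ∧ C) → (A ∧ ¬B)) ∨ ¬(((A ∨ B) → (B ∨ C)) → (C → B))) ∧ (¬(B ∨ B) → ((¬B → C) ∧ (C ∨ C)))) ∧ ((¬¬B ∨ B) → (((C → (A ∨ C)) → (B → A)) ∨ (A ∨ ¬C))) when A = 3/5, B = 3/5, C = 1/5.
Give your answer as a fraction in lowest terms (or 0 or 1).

4/5

A ∧ C = 3/5 ∧ 1/5 = 1/5
¬B = ¬3/5 = 2/5
A ∧ ¬B = 3/5 ∧ 2/5 = 2/5
(A ∧ C) → (A ∧ ¬B) = 1/5 → 2/5 = 1
A ∨ B = 3/5 ∨ 3/5 = 3/5
B ∨ C = 3/5 ∨ 1/5 = 3/5
(A ∨ B) → (B ∨ C) = 3/5 → 3/5 = 1
C → B = 1/5 → 3/5 = 1
((A ∨ B) → (B ∨ C)) → (C → B) = 1 → 1 = 1
¬(((A ∨ B) → (B ∨ C)) → (C → B)) = ¬1 = 0
((A ∧ C) → (A ∧ ¬B)) ∨ ¬(((A ∨ B) → (B ∨ C)) → (C → B)) = 1 ∨ 0 = 1
B ∨ B = 3/5 ∨ 3/5 = 3/5
¬(B ∨ B) = ¬3/5 = 2/5
¬B = ¬3/5 = 2/5
¬B → C = 2/5 → 1/5 = 4/5
C ∨ C = 1/5 ∨ 1/5 = 1/5
(¬B → C) ∧ (C ∨ C) = 4/5 ∧ 1/5 = 1/5
¬(B ∨ B) → ((¬B → C) ∧ (C ∨ C)) = 2/5 → 1/5 = 4/5
(((A ∧ C) → (A ∧ ¬B)) ∨ ¬(((A ∨ B) → (B ∨ C)) → (C → B))) ∧ (¬(B ∨ B) → ((¬B → C) ∧ (C ∨ C))) = 1 ∧ 4/5 = 4/5
¬B = ¬3/5 = 2/5
¬¬B = ¬2/5 = 3/5
¬¬B ∨ B = 3/5 ∨ 3/5 = 3/5
A ∨ C = 3/5 ∨ 1/5 = 3/5
C → (A ∨ C) = 1/5 → 3/5 = 1
B → A = 3/5 → 3/5 = 1
(C → (A ∨ C)) → (B → A) = 1 → 1 = 1
¬C = ¬1/5 = 4/5
A ∨ ¬C = 3/5 ∨ 4/5 = 4/5
((C → (A ∨ C)) → (B → A)) ∨ (A ∨ ¬C) = 1 ∨ 4/5 = 1
(¬¬B ∨ B) → (((C → (A ∨ C)) → (B → A)) ∨ (A ∨ ¬C)) = 3/5 → 1 = 1
((((A ∧ C) → (A ∧ ¬B)) ∨ ¬(((A ∨ B) → (B ∨ C)) → (C → B))) ∧ (¬(B ∨ B) → ((¬B → C) ∧ (C ∨ C)))) ∧ ((¬¬B ∨ B) → (((C → (A ∨ C)) → (B → A)) ∨ (A ∨ ¬C))) = 4/5 ∧ 1 = 4/5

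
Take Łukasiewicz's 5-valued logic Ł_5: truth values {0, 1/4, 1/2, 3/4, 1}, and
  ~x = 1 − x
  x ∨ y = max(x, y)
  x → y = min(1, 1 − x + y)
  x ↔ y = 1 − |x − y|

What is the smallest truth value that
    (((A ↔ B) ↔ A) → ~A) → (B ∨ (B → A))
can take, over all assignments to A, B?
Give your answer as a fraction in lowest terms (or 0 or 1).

1/2

Take A = 0, B = 1/2:
A ↔ B = 0 ↔ 1/2 = 1/2
(A ↔ B) ↔ A = 1/2 ↔ 0 = 1/2
~A = ~0 = 1
((A ↔ B) ↔ A) → ~A = 1/2 → 1 = 1
B → A = 1/2 → 0 = 1/2
B ∨ (B → A) = 1/2 ∨ 1/2 = 1/2
(((A ↔ B) ↔ A) → ~A) → (B ∨ (B → A)) = 1 → 1/2 = 1/2
No assignment yields a value below 1/2, so this is the minimum.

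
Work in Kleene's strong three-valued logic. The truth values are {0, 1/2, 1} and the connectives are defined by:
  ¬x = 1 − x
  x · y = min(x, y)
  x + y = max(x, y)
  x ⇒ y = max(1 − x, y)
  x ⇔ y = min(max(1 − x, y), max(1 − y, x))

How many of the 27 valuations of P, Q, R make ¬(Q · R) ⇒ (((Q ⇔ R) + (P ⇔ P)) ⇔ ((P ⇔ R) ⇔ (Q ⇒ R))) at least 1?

7

value 1: 7 assignments (counts)
value 1/2: 17 assignments
value 0: 3 assignments
So 7 of the 27 assignments meet the threshold.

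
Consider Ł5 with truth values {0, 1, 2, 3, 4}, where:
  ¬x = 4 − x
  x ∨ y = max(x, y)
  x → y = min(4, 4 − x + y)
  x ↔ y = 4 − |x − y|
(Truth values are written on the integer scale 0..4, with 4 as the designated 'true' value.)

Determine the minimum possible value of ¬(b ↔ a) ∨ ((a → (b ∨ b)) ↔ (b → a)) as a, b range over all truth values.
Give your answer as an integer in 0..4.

Take a = 0, b = 2:
b ↔ a = 2 ↔ 0 = 2
¬(b ↔ a) = ¬2 = 2
b ∨ b = 2 ∨ 2 = 2
a → (b ∨ b) = 0 → 2 = 4
b → a = 2 → 0 = 2
(a → (b ∨ b)) ↔ (b → a) = 4 ↔ 2 = 2
¬(b ↔ a) ∨ ((a → (b ∨ b)) ↔ (b → a)) = 2 ∨ 2 = 2
No assignment yields a value below 2, so this is the minimum.

2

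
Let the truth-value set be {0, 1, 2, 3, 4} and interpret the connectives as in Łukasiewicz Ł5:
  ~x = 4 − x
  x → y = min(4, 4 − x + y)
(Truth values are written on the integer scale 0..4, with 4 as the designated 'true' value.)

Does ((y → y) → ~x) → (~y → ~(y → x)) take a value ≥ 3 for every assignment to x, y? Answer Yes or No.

Counterexample: take x = 0, y = 0.
y → y = 0 → 0 = 4
~x = ~0 = 4
(y → y) → ~x = 4 → 4 = 4
~y = ~0 = 4
y → x = 0 → 0 = 4
~(y → x) = ~4 = 0
~y → ~(y → x) = 4 → 0 = 0
((y → y) → ~x) → (~y → ~(y → x)) = 4 → 0 = 0
This gives 0, which is below 3.

No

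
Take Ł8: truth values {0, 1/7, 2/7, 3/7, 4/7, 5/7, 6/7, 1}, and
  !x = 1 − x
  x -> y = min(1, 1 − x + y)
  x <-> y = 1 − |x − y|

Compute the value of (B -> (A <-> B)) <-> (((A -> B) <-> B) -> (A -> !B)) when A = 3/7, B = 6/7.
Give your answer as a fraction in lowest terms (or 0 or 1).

A <-> B = 3/7 <-> 6/7 = 4/7
B -> (A <-> B) = 6/7 -> 4/7 = 5/7
A -> B = 3/7 -> 6/7 = 1
(A -> B) <-> B = 1 <-> 6/7 = 6/7
!B = !6/7 = 1/7
A -> !B = 3/7 -> 1/7 = 5/7
((A -> B) <-> B) -> (A -> !B) = 6/7 -> 5/7 = 6/7
(B -> (A <-> B)) <-> (((A -> B) <-> B) -> (A -> !B)) = 5/7 <-> 6/7 = 6/7

6/7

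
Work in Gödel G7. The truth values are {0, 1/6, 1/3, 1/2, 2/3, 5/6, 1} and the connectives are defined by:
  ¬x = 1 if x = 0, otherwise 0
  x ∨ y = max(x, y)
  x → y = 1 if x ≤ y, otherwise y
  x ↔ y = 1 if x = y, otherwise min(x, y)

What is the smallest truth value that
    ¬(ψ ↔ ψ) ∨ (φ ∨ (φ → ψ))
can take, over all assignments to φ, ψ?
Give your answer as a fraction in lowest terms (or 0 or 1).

Take φ = 1/6, ψ = 0:
ψ ↔ ψ = 0 ↔ 0 = 1
¬(ψ ↔ ψ) = ¬1 = 0
φ → ψ = 1/6 → 0 = 0
φ ∨ (φ → ψ) = 1/6 ∨ 0 = 1/6
¬(ψ ↔ ψ) ∨ (φ ∨ (φ → ψ)) = 0 ∨ 1/6 = 1/6
No assignment yields a value below 1/6, so this is the minimum.

1/6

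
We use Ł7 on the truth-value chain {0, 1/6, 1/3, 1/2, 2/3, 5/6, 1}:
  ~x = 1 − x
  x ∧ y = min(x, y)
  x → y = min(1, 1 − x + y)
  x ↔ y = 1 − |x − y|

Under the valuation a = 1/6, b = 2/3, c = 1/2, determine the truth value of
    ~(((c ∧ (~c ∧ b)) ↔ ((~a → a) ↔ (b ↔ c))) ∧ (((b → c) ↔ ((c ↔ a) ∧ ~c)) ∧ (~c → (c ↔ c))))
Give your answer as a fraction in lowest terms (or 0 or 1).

~c = ~1/2 = 1/2
~c ∧ b = 1/2 ∧ 2/3 = 1/2
c ∧ (~c ∧ b) = 1/2 ∧ 1/2 = 1/2
~a = ~1/6 = 5/6
~a → a = 5/6 → 1/6 = 1/3
b ↔ c = 2/3 ↔ 1/2 = 5/6
(~a → a) ↔ (b ↔ c) = 1/3 ↔ 5/6 = 1/2
(c ∧ (~c ∧ b)) ↔ ((~a → a) ↔ (b ↔ c)) = 1/2 ↔ 1/2 = 1
b → c = 2/3 → 1/2 = 5/6
c ↔ a = 1/2 ↔ 1/6 = 2/3
~c = ~1/2 = 1/2
(c ↔ a) ∧ ~c = 2/3 ∧ 1/2 = 1/2
(b → c) ↔ ((c ↔ a) ∧ ~c) = 5/6 ↔ 1/2 = 2/3
~c = ~1/2 = 1/2
c ↔ c = 1/2 ↔ 1/2 = 1
~c → (c ↔ c) = 1/2 → 1 = 1
((b → c) ↔ ((c ↔ a) ∧ ~c)) ∧ (~c → (c ↔ c)) = 2/3 ∧ 1 = 2/3
((c ∧ (~c ∧ b)) ↔ ((~a → a) ↔ (b ↔ c))) ∧ (((b → c) ↔ ((c ↔ a) ∧ ~c)) ∧ (~c → (c ↔ c))) = 1 ∧ 2/3 = 2/3
~(((c ∧ (~c ∧ b)) ↔ ((~a → a) ↔ (b ↔ c))) ∧ (((b → c) ↔ ((c ↔ a) ∧ ~c)) ∧ (~c → (c ↔ c)))) = ~2/3 = 1/3

1/3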